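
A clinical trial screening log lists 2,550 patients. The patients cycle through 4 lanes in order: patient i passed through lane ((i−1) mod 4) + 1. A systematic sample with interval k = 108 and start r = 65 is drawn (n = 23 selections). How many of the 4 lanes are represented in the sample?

Consecutive selections differ by k = 108, so their lane numbers differ by 108 mod 4 = 0.
gcd(108, 4) = 4, so the sample visits 4/4 = 1 distinct residues mod 4.
Start 65 is lane 1; the lanes hit are 1.

1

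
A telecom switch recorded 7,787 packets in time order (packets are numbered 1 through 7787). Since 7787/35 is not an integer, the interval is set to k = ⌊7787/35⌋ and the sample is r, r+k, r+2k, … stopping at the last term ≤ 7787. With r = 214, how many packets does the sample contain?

k = ⌊7787/35⌋ = 222
Achieved size = ⌊(7787 − 214)/222⌋ + 1 = ⌊7573/222⌋ + 1 = 34 + 1 = 35
(last selection: 214 + 34×222 = 7762 ≤ 7787; next would be 7984 > 7787)

35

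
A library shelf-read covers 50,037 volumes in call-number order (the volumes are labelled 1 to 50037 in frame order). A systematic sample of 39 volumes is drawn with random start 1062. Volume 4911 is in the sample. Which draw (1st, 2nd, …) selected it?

4

k = 50037/39 = 1283
position = (4911 − 1062)/1283 + 1 = 3849/1283 + 1 = 3 + 1 = 4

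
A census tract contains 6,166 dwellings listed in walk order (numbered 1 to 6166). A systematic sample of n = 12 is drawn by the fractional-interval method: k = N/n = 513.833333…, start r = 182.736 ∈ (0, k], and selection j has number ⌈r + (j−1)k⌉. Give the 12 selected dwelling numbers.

j=1: r + 0k = 182.736 → ⌈·⌉ = 183
j=2: r + 1k = 696.569333… → ⌈·⌉ = 697
j=3: r + 2k = 1210.402666… → ⌈·⌉ = 1211
j=4: r + 3k = 1724.236 → ⌈·⌉ = 1725
j=5: r + 4k = 2238.069333… → ⌈·⌉ = 2239
j=6: r + 5k = 2751.902666… → ⌈·⌉ = 2752
j=7: r + 6k = 3265.736 → ⌈·⌉ = 3266
j=8: r + 7k = 3779.569333… → ⌈·⌉ = 3780
j=9: r + 8k = 4293.402666… → ⌈·⌉ = 4294
j=10: r + 9k = 4807.236 → ⌈·⌉ = 4808
j=11: r + 10k = 5321.069333… → ⌈·⌉ = 5322
j=12: r + 11k = 5834.902666… → ⌈·⌉ = 5835

183, 697, 1211, 1725, 2239, 2752, 3266, 3780, 4294, 4808, 5322, 5835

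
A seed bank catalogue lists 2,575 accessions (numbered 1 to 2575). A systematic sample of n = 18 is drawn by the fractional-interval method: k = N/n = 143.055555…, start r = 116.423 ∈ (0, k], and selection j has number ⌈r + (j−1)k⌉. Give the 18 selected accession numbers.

117, 260, 403, 546, 689, 832, 975, 1118, 1261, 1404, 1547, 1691, 1834, 1977, 2120, 2263, 2406, 2549

j=1: r + 0k = 116.423 → ⌈·⌉ = 117
j=2: r + 1k = 259.478555… → ⌈·⌉ = 260
j=3: r + 2k = 402.534111… → ⌈·⌉ = 403
j=4: r + 3k = 545.589666… → ⌈·⌉ = 546
j=5: r + 4k = 688.645222… → ⌈·⌉ = 689
j=6: r + 5k = 831.700777… → ⌈·⌉ = 832
j=7: r + 6k = 974.756333… → ⌈·⌉ = 975
j=8: r + 7k = 1117.811888… → ⌈·⌉ = 1118
j=9: r + 8k = 1260.867444… → ⌈·⌉ = 1261
j=10: r + 9k = 1403.923 → ⌈·⌉ = 1404
j=11: r + 10k = 1546.978555… → ⌈·⌉ = 1547
j=12: r + 11k = 1690.034111… → ⌈·⌉ = 1691
j=13: r + 12k = 1833.089666… → ⌈·⌉ = 1834
j=14: r + 13k = 1976.145222… → ⌈·⌉ = 1977
j=15: r + 14k = 2119.200777… → ⌈·⌉ = 2120
j=16: r + 15k = 2262.256333… → ⌈·⌉ = 2263
j=17: r + 16k = 2405.311888… → ⌈·⌉ = 2406
j=18: r + 17k = 2548.367444… → ⌈·⌉ = 2549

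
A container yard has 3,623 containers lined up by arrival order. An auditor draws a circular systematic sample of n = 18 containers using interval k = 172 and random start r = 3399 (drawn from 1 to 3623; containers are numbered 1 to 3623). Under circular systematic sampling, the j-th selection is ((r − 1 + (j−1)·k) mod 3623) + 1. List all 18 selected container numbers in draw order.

3399, 3571, 120, 292, 464, 636, 808, 980, 1152, 1324, 1496, 1668, 1840, 2012, 2184, 2356, 2528, 2700

Selection 1: 3399
Selection 2: 3399 + 172 = 3571
Selection 3: 3571 + 172 = 3743 → 3743 − 3623 = 120
Selection 4: 120 + 172 = 292
Selection 5: 292 + 172 = 464
Selection 6: 464 + 172 = 636
Selection 7: 636 + 172 = 808
Selection 8: 808 + 172 = 980
Selection 9: 980 + 172 = 1152
Selection 10: 1152 + 172 = 1324
Selection 11: 1324 + 172 = 1496
Selection 12: 1496 + 172 = 1668
Selection 13: 1668 + 172 = 1840
Selection 14: 1840 + 172 = 2012
Selection 15: 2012 + 172 = 2184
Selection 16: 2184 + 172 = 2356
Selection 17: 2356 + 172 = 2528
Selection 18: 2528 + 172 = 2700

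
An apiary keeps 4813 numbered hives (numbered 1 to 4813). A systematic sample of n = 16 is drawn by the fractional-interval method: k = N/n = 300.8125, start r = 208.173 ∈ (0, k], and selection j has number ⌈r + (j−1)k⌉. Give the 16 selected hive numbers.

209, 509, 810, 1111, 1412, 1713, 2014, 2314, 2615, 2916, 3217, 3518, 3818, 4119, 4420, 4721

j=1: r + 0k = 208.173 → ⌈·⌉ = 209
j=2: r + 1k = 508.9855 → ⌈·⌉ = 509
j=3: r + 2k = 809.798 → ⌈·⌉ = 810
j=4: r + 3k = 1110.6105 → ⌈·⌉ = 1111
j=5: r + 4k = 1411.423 → ⌈·⌉ = 1412
j=6: r + 5k = 1712.2355 → ⌈·⌉ = 1713
j=7: r + 6k = 2013.048 → ⌈·⌉ = 2014
j=8: r + 7k = 2313.8605 → ⌈·⌉ = 2314
j=9: r + 8k = 2614.673 → ⌈·⌉ = 2615
j=10: r + 9k = 2915.4855 → ⌈·⌉ = 2916
j=11: r + 10k = 3216.298 → ⌈·⌉ = 3217
j=12: r + 11k = 3517.1105 → ⌈·⌉ = 3518
j=13: r + 12k = 3817.923 → ⌈·⌉ = 3818
j=14: r + 13k = 4118.7355 → ⌈·⌉ = 4119
j=15: r + 14k = 4419.548 → ⌈·⌉ = 4420
j=16: r + 15k = 4720.3605 → ⌈·⌉ = 4721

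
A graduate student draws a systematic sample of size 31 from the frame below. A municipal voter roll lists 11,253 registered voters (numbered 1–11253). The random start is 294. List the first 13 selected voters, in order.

294, 657, 1020, 1383, 1746, 2109, 2472, 2835, 3198, 3561, 3924, 4287, 4650

k = N/n = 11253/31 = 363
voter 1: 294
voter 2: 294 + 363 = 657
voter 3: 657 + 363 = 1020
voter 4: 1020 + 363 = 1383
voter 5: 1383 + 363 = 1746
voter 6: 1746 + 363 = 2109
voter 7: 2109 + 363 = 2472
voter 8: 2472 + 363 = 2835
voter 9: 2835 + 363 = 3198
voter 10: 3198 + 363 = 3561
voter 11: 3561 + 363 = 3924
voter 12: 3924 + 363 = 4287
voter 13: 4287 + 363 = 4650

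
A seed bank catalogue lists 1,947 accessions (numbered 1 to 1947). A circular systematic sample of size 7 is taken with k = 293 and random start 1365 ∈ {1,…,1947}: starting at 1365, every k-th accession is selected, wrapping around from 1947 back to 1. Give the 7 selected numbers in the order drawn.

Selection 1: 1365
Selection 2: 1365 + 293 = 1658
Selection 3: 1658 + 293 = 1951 → 1951 − 1947 = 4
Selection 4: 4 + 293 = 297
Selection 5: 297 + 293 = 590
Selection 6: 590 + 293 = 883
Selection 7: 883 + 293 = 1176

1365, 1658, 4, 297, 590, 883, 1176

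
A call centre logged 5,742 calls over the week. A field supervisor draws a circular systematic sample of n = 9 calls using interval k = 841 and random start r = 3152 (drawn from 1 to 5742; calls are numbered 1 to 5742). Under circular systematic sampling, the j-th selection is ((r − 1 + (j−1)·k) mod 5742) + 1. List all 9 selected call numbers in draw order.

Selection 1: 3152
Selection 2: 3152 + 841 = 3993
Selection 3: 3993 + 841 = 4834
Selection 4: 4834 + 841 = 5675
Selection 5: 5675 + 841 = 6516 → 6516 − 5742 = 774
Selection 6: 774 + 841 = 1615
Selection 7: 1615 + 841 = 2456
Selection 8: 2456 + 841 = 3297
Selection 9: 3297 + 841 = 4138

3152, 3993, 4834, 5675, 774, 1615, 2456, 3297, 4138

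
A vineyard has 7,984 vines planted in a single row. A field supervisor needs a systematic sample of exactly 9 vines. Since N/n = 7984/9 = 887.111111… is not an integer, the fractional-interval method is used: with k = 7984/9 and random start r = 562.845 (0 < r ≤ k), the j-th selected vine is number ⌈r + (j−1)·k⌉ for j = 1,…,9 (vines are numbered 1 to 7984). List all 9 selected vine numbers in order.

j=1: r + 0k = 562.845 → ⌈·⌉ = 563
j=2: r + 1k = 1449.956111… → ⌈·⌉ = 1450
j=3: r + 2k = 2337.067222… → ⌈·⌉ = 2338
j=4: r + 3k = 3224.178333… → ⌈·⌉ = 3225
j=5: r + 4k = 4111.289444… → ⌈·⌉ = 4112
j=6: r + 5k = 4998.400555… → ⌈·⌉ = 4999
j=7: r + 6k = 5885.511666… → ⌈·⌉ = 5886
j=8: r + 7k = 6772.622777… → ⌈·⌉ = 6773
j=9: r + 8k = 7659.733888… → ⌈·⌉ = 7660

563, 1450, 2338, 3225, 4112, 4999, 5886, 6773, 7660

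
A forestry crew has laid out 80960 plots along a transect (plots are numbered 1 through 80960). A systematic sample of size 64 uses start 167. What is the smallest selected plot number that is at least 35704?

k = 80960/64 = 1265
Steps past start: ⌈(35704 − 167)/1265⌉ = ⌈35537/1265⌉ = 29
Selected plot: 167 + 29×1265 = 36852

36852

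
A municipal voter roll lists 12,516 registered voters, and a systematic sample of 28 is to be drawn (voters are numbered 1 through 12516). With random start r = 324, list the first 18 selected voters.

324, 771, 1218, 1665, 2112, 2559, 3006, 3453, 3900, 4347, 4794, 5241, 5688, 6135, 6582, 7029, 7476, 7923

k = N/n = 12516/28 = 447
voter 1: 324
voter 2: 324 + 447 = 771
voter 3: 771 + 447 = 1218
voter 4: 1218 + 447 = 1665
voter 5: 1665 + 447 = 2112
voter 6: 2112 + 447 = 2559
voter 7: 2559 + 447 = 3006
voter 8: 3006 + 447 = 3453
voter 9: 3453 + 447 = 3900
voter 10: 3900 + 447 = 4347
voter 11: 4347 + 447 = 4794
voter 12: 4794 + 447 = 5241
voter 13: 5241 + 447 = 5688
voter 14: 5688 + 447 = 6135
voter 15: 6135 + 447 = 6582
voter 16: 6582 + 447 = 7029
voter 17: 7029 + 447 = 7476
voter 18: 7476 + 447 = 7923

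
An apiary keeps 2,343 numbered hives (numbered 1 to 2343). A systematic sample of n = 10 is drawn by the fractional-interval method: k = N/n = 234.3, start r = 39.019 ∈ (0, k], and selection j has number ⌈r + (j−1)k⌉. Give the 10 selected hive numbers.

40, 274, 508, 742, 977, 1211, 1445, 1680, 1914, 2148

j=1: r + 0k = 39.019 → ⌈·⌉ = 40
j=2: r + 1k = 273.319 → ⌈·⌉ = 274
j=3: r + 2k = 507.619 → ⌈·⌉ = 508
j=4: r + 3k = 741.919 → ⌈·⌉ = 742
j=5: r + 4k = 976.219 → ⌈·⌉ = 977
j=6: r + 5k = 1210.519 → ⌈·⌉ = 1211
j=7: r + 6k = 1444.819 → ⌈·⌉ = 1445
j=8: r + 7k = 1679.119 → ⌈·⌉ = 1680
j=9: r + 8k = 1913.419 → ⌈·⌉ = 1914
j=10: r + 9k = 2147.719 → ⌈·⌉ = 2148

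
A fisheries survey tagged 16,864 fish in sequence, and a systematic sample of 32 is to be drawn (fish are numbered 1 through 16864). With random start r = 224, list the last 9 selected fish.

k = N/n = 16864/32 = 527
24th selection = 224 + 23×527 = 12345
25th: 12345 + 527 = 12872
26th: 12872 + 527 = 13399
27th: 13399 + 527 = 13926
28th: 13926 + 527 = 14453
29th: 14453 + 527 = 14980
30th: 14980 + 527 = 15507
31st: 15507 + 527 = 16034
32nd: 16034 + 527 = 16561

12345, 12872, 13399, 13926, 14453, 14980, 15507, 16034, 16561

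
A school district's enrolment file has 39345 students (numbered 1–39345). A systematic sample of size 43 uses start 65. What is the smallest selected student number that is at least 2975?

3725

k = 39345/43 = 915
Steps past start: ⌈(2975 − 65)/915⌉ = ⌈2910/915⌉ = 4
Selected student: 65 + 4×915 = 3725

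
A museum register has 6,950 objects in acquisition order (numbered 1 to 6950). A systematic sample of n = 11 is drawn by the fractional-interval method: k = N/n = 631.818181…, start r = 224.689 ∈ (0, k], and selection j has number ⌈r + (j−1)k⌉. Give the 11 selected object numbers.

j=1: r + 0k = 224.689 → ⌈·⌉ = 225
j=2: r + 1k = 856.507181… → ⌈·⌉ = 857
j=3: r + 2k = 1488.325363… → ⌈·⌉ = 1489
j=4: r + 3k = 2120.143545… → ⌈·⌉ = 2121
j=5: r + 4k = 2751.961727… → ⌈·⌉ = 2752
j=6: r + 5k = 3383.779909… → ⌈·⌉ = 3384
j=7: r + 6k = 4015.598090… → ⌈·⌉ = 4016
j=8: r + 7k = 4647.416272… → ⌈·⌉ = 4648
j=9: r + 8k = 5279.234454… → ⌈·⌉ = 5280
j=10: r + 9k = 5911.052636… → ⌈·⌉ = 5912
j=11: r + 10k = 6542.870818… → ⌈·⌉ = 6543

225, 857, 1489, 2121, 2752, 3384, 4016, 4648, 5280, 5912, 6543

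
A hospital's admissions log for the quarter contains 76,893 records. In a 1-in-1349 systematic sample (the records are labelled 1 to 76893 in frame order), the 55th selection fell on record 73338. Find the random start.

492

k = 1349
r = 73338 − (55−1)×1349 = 73338 − 72846 = 492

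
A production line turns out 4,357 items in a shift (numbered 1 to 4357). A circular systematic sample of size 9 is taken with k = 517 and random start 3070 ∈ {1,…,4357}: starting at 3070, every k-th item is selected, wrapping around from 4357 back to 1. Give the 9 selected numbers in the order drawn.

Selection 1: 3070
Selection 2: 3070 + 517 = 3587
Selection 3: 3587 + 517 = 4104
Selection 4: 4104 + 517 = 4621 → 4621 − 4357 = 264
Selection 5: 264 + 517 = 781
Selection 6: 781 + 517 = 1298
Selection 7: 1298 + 517 = 1815
Selection 8: 1815 + 517 = 2332
Selection 9: 2332 + 517 = 2849

3070, 3587, 4104, 264, 781, 1298, 1815, 2332, 2849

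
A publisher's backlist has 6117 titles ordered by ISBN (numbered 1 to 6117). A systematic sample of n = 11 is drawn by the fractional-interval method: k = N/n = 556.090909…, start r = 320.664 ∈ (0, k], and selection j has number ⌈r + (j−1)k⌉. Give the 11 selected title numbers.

j=1: r + 0k = 320.664 → ⌈·⌉ = 321
j=2: r + 1k = 876.754909… → ⌈·⌉ = 877
j=3: r + 2k = 1432.845818… → ⌈·⌉ = 1433
j=4: r + 3k = 1988.936727… → ⌈·⌉ = 1989
j=5: r + 4k = 2545.027636… → ⌈·⌉ = 2546
j=6: r + 5k = 3101.118545… → ⌈·⌉ = 3102
j=7: r + 6k = 3657.209454… → ⌈·⌉ = 3658
j=8: r + 7k = 4213.300363… → ⌈·⌉ = 4214
j=9: r + 8k = 4769.391272… → ⌈·⌉ = 4770
j=10: r + 9k = 5325.482181… → ⌈·⌉ = 5326
j=11: r + 10k = 5881.573090… → ⌈·⌉ = 5882

321, 877, 1433, 1989, 2546, 3102, 3658, 4214, 4770, 5326, 5882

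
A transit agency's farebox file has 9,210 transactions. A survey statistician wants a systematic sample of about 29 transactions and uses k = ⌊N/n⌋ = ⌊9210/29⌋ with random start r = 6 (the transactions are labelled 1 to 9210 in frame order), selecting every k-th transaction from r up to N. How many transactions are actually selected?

30

k = ⌊9210/29⌋ = 317
Achieved size = ⌊(9210 − 6)/317⌋ + 1 = ⌊9204/317⌋ + 1 = 29 + 1 = 30
(last selection: 6 + 29×317 = 9199 ≤ 9210; next would be 9516 > 9210)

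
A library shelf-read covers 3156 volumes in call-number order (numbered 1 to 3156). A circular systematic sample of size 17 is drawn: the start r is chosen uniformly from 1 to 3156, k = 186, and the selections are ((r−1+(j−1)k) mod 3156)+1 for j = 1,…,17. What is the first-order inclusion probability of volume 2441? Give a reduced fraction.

17/3156

For each position j, as r ranges over 1…3156 the j-th selection hits every volume exactly once, so volume 2441 is selected for exactly 17 of the 3156 starts.
Inclusion probability = 17/3156.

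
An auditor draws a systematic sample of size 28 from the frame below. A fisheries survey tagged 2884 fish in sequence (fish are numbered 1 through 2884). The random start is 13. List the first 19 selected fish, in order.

13, 116, 219, 322, 425, 528, 631, 734, 837, 940, 1043, 1146, 1249, 1352, 1455, 1558, 1661, 1764, 1867

k = N/n = 2884/28 = 103
fish 1: 13
fish 2: 13 + 103 = 116
fish 3: 116 + 103 = 219
fish 4: 219 + 103 = 322
fish 5: 322 + 103 = 425
fish 6: 425 + 103 = 528
fish 7: 528 + 103 = 631
fish 8: 631 + 103 = 734
fish 9: 734 + 103 = 837
fish 10: 837 + 103 = 940
fish 11: 940 + 103 = 1043
fish 12: 1043 + 103 = 1146
fish 13: 1146 + 103 = 1249
fish 14: 1249 + 103 = 1352
fish 15: 1352 + 103 = 1455
fish 16: 1455 + 103 = 1558
fish 17: 1558 + 103 = 1661
fish 18: 1661 + 103 = 1764
fish 19: 1764 + 103 = 1867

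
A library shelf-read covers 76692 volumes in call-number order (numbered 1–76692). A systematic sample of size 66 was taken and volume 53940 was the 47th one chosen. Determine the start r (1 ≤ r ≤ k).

k = 76692/66 = 1162
r = 53940 − (47−1)×1162 = 53940 − 53452 = 488

488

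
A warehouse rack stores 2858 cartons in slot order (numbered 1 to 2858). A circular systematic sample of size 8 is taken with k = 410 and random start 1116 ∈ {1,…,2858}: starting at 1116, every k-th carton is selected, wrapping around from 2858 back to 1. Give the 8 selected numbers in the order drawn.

Selection 1: 1116
Selection 2: 1116 + 410 = 1526
Selection 3: 1526 + 410 = 1936
Selection 4: 1936 + 410 = 2346
Selection 5: 2346 + 410 = 2756
Selection 6: 2756 + 410 = 3166 → 3166 − 2858 = 308
Selection 7: 308 + 410 = 718
Selection 8: 718 + 410 = 1128

1116, 1526, 1936, 2346, 2756, 308, 718, 1128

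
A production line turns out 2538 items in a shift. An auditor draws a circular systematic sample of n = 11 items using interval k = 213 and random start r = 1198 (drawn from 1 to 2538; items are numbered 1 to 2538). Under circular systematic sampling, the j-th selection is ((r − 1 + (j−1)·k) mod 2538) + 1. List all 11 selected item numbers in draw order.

Selection 1: 1198
Selection 2: 1198 + 213 = 1411
Selection 3: 1411 + 213 = 1624
Selection 4: 1624 + 213 = 1837
Selection 5: 1837 + 213 = 2050
Selection 6: 2050 + 213 = 2263
Selection 7: 2263 + 213 = 2476
Selection 8: 2476 + 213 = 2689 → 2689 − 2538 = 151
Selection 9: 151 + 213 = 364
Selection 10: 364 + 213 = 577
Selection 11: 577 + 213 = 790

1198, 1411, 1624, 1837, 2050, 2263, 2476, 151, 364, 577, 790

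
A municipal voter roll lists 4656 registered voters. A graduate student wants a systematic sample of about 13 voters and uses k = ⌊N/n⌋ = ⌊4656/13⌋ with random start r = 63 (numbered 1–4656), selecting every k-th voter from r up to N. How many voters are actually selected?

13

k = ⌊4656/13⌋ = 358
Achieved size = ⌊(4656 − 63)/358⌋ + 1 = ⌊4593/358⌋ + 1 = 12 + 1 = 13
(last selection: 63 + 12×358 = 4359 ≤ 4656; next would be 4717 > 4656)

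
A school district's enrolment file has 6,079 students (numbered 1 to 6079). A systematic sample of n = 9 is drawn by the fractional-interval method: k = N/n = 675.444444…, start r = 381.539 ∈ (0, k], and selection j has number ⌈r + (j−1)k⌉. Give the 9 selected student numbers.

j=1: r + 0k = 381.539 → ⌈·⌉ = 382
j=2: r + 1k = 1056.983444… → ⌈·⌉ = 1057
j=3: r + 2k = 1732.427888… → ⌈·⌉ = 1733
j=4: r + 3k = 2407.872333… → ⌈·⌉ = 2408
j=5: r + 4k = 3083.316777… → ⌈·⌉ = 3084
j=6: r + 5k = 3758.761222… → ⌈·⌉ = 3759
j=7: r + 6k = 4434.205666… → ⌈·⌉ = 4435
j=8: r + 7k = 5109.650111… → ⌈·⌉ = 5110
j=9: r + 8k = 5785.094555… → ⌈·⌉ = 5786

382, 1057, 1733, 2408, 3084, 3759, 4435, 5110, 5786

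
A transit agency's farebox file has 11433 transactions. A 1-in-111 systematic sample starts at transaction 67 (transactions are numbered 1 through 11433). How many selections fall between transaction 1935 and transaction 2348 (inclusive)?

4

k = 111
First selection ≥ 1935: 67 + ⌈(1935−67)/111⌉·111 = 67 + 17×111 = 1954
Last selection ≤ 2348: 67 + ⌊(2348−67)/111⌋·111 = 67 + 20×111 = 2287
Count = 20 − 17 + 1 = 4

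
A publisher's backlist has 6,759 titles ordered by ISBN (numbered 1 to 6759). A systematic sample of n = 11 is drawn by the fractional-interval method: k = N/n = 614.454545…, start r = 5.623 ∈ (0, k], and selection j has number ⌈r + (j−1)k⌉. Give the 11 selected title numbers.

6, 621, 1235, 1849, 2464, 3078, 3693, 4307, 4922, 5536, 6151

j=1: r + 0k = 5.623 → ⌈·⌉ = 6
j=2: r + 1k = 620.077545… → ⌈·⌉ = 621
j=3: r + 2k = 1234.532090… → ⌈·⌉ = 1235
j=4: r + 3k = 1848.986636… → ⌈·⌉ = 1849
j=5: r + 4k = 2463.441181… → ⌈·⌉ = 2464
j=6: r + 5k = 3077.895727… → ⌈·⌉ = 3078
j=7: r + 6k = 3692.350272… → ⌈·⌉ = 3693
j=8: r + 7k = 4306.804818… → ⌈·⌉ = 4307
j=9: r + 8k = 4921.259363… → ⌈·⌉ = 4922
j=10: r + 9k = 5535.713909… → ⌈·⌉ = 5536
j=11: r + 10k = 6150.168454… → ⌈·⌉ = 6151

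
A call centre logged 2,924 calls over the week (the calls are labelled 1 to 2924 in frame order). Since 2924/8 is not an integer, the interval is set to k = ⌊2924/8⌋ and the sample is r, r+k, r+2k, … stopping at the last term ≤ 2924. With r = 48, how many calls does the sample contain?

k = ⌊2924/8⌋ = 365
Achieved size = ⌊(2924 − 48)/365⌋ + 1 = ⌊2876/365⌋ + 1 = 7 + 1 = 8
(last selection: 48 + 7×365 = 2603 ≤ 2924; next would be 2968 > 2924)

8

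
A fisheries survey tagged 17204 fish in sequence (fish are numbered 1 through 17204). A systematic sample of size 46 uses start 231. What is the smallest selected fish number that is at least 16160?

k = 17204/46 = 374
Steps past start: ⌈(16160 − 231)/374⌉ = ⌈15929/374⌉ = 43
Selected fish: 231 + 43×374 = 16313

16313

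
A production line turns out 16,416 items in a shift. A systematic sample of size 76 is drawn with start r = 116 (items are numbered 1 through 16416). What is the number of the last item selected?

k = 16416/76 = 216
76th selection = r + (76−1)·k = 116 + 75×216 = 116 + 16200 = 16316

16316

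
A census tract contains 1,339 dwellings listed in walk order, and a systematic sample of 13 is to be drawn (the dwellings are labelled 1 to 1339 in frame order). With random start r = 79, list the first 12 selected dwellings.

k = N/n = 1339/13 = 103
dwelling 1: 79
dwelling 2: 79 + 103 = 182
dwelling 3: 182 + 103 = 285
dwelling 4: 285 + 103 = 388
dwelling 5: 388 + 103 = 491
dwelling 6: 491 + 103 = 594
dwelling 7: 594 + 103 = 697
dwelling 8: 697 + 103 = 800
dwelling 9: 800 + 103 = 903
dwelling 10: 903 + 103 = 1006
dwelling 11: 1006 + 103 = 1109
dwelling 12: 1109 + 103 = 1212

79, 182, 285, 388, 491, 594, 697, 800, 903, 1006, 1109, 1212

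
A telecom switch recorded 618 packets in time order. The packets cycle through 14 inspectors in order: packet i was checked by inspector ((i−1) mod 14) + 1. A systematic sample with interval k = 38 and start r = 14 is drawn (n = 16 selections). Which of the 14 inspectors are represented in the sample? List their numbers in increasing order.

2, 4, 6, 8, 10, 12, 14

Consecutive selections differ by k = 38, so their inspector numbers differ by 38 mod 14 = 10.
gcd(38, 14) = 2, so the sample visits 14/2 = 7 distinct residues mod 14.
Start 14 is inspector 14; the inspectors hit are 2, 4, 6, 8, 10, 12, 14.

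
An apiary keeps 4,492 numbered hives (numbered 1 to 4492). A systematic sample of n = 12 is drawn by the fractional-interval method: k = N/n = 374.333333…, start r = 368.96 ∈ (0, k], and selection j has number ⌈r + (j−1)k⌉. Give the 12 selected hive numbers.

j=1: r + 0k = 368.96 → ⌈·⌉ = 369
j=2: r + 1k = 743.293333… → ⌈·⌉ = 744
j=3: r + 2k = 1117.626666… → ⌈·⌉ = 1118
j=4: r + 3k = 1491.96 → ⌈·⌉ = 1492
j=5: r + 4k = 1866.293333… → ⌈·⌉ = 1867
j=6: r + 5k = 2240.626666… → ⌈·⌉ = 2241
j=7: r + 6k = 2614.96 → ⌈·⌉ = 2615
j=8: r + 7k = 2989.293333… → ⌈·⌉ = 2990
j=9: r + 8k = 3363.626666… → ⌈·⌉ = 3364
j=10: r + 9k = 3737.96 → ⌈·⌉ = 3738
j=11: r + 10k = 4112.293333… → ⌈·⌉ = 4113
j=12: r + 11k = 4486.626666… → ⌈·⌉ = 4487

369, 744, 1118, 1492, 1867, 2241, 2615, 2990, 3364, 3738, 4113, 4487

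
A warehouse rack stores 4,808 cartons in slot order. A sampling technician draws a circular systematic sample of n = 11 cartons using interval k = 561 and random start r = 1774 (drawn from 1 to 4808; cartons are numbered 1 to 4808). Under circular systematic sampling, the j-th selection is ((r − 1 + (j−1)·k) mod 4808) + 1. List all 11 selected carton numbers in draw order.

Selection 1: 1774
Selection 2: 1774 + 561 = 2335
Selection 3: 2335 + 561 = 2896
Selection 4: 2896 + 561 = 3457
Selection 5: 3457 + 561 = 4018
Selection 6: 4018 + 561 = 4579
Selection 7: 4579 + 561 = 5140 → 5140 − 4808 = 332
Selection 8: 332 + 561 = 893
Selection 9: 893 + 561 = 1454
Selection 10: 1454 + 561 = 2015
Selection 11: 2015 + 561 = 2576

1774, 2335, 2896, 3457, 4018, 4579, 332, 893, 1454, 2015, 2576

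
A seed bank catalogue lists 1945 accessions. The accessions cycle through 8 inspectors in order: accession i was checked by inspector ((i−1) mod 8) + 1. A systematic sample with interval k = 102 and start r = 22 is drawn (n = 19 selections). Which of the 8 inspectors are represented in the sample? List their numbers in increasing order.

Consecutive selections differ by k = 102, so their inspector numbers differ by 102 mod 8 = 6.
gcd(102, 8) = 2, so the sample visits 8/2 = 4 distinct residues mod 8.
Start 22 is inspector 6; the inspectors hit are 2, 4, 6, 8.

2, 4, 6, 8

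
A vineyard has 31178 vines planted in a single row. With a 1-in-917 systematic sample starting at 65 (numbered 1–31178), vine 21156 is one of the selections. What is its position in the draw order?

k = 917
position = (21156 − 65)/917 + 1 = 21091/917 + 1 = 23 + 1 = 24

24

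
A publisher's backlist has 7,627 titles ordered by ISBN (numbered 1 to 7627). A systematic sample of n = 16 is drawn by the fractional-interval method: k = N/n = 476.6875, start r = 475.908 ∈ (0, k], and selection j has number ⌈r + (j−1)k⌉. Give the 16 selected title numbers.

j=1: r + 0k = 475.908 → ⌈·⌉ = 476
j=2: r + 1k = 952.5955 → ⌈·⌉ = 953
j=3: r + 2k = 1429.283 → ⌈·⌉ = 1430
j=4: r + 3k = 1905.9705 → ⌈·⌉ = 1906
j=5: r + 4k = 2382.658 → ⌈·⌉ = 2383
j=6: r + 5k = 2859.3455 → ⌈·⌉ = 2860
j=7: r + 6k = 3336.033 → ⌈·⌉ = 3337
j=8: r + 7k = 3812.7205 → ⌈·⌉ = 3813
j=9: r + 8k = 4289.408 → ⌈·⌉ = 4290
j=10: r + 9k = 4766.0955 → ⌈·⌉ = 4767
j=11: r + 10k = 5242.783 → ⌈·⌉ = 5243
j=12: r + 11k = 5719.4705 → ⌈·⌉ = 5720
j=13: r + 12k = 6196.158 → ⌈·⌉ = 6197
j=14: r + 13k = 6672.8455 → ⌈·⌉ = 6673
j=15: r + 14k = 7149.533 → ⌈·⌉ = 7150
j=16: r + 15k = 7626.2205 → ⌈·⌉ = 7627

476, 953, 1430, 1906, 2383, 2860, 3337, 3813, 4290, 4767, 5243, 5720, 6197, 6673, 7150, 7627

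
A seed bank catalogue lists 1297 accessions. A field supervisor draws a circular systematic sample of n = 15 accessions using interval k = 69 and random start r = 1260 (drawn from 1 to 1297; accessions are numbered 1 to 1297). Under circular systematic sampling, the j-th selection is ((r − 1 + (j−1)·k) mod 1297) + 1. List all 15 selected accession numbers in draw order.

Selection 1: 1260
Selection 2: 1260 + 69 = 1329 → 1329 − 1297 = 32
Selection 3: 32 + 69 = 101
Selection 4: 101 + 69 = 170
Selection 5: 170 + 69 = 239
Selection 6: 239 + 69 = 308
Selection 7: 308 + 69 = 377
Selection 8: 377 + 69 = 446
Selection 9: 446 + 69 = 515
Selection 10: 515 + 69 = 584
Selection 11: 584 + 69 = 653
Selection 12: 653 + 69 = 722
Selection 13: 722 + 69 = 791
Selection 14: 791 + 69 = 860
Selection 15: 860 + 69 = 929

1260, 32, 101, 170, 239, 308, 377, 446, 515, 584, 653, 722, 791, 860, 929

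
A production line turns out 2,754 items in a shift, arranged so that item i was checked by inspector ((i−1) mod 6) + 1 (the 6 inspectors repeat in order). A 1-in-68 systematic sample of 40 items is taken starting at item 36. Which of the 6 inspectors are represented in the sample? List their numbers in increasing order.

Consecutive selections differ by k = 68, so their inspector numbers differ by 68 mod 6 = 2.
gcd(68, 6) = 2, so the sample visits 6/2 = 3 distinct residues mod 6.
Start 36 is inspector 6; the inspectors hit are 2, 4, 6.

2, 4, 6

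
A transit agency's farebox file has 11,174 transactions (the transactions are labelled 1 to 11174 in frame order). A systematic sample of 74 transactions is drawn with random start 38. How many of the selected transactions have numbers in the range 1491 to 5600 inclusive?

27

k = 11174/74 = 151
First selection ≥ 1491: 38 + ⌈(1491−38)/151⌉·151 = 38 + 10×151 = 1548
Last selection ≤ 5600: 38 + ⌊(5600−38)/151⌋·151 = 38 + 36×151 = 5474
Count = 36 − 10 + 1 = 27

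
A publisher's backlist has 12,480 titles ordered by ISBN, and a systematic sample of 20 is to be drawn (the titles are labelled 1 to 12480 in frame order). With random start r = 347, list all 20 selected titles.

k = N/n = 12480/20 = 624
title 1: 347
title 2: 347 + 624 = 971
title 3: 971 + 624 = 1595
title 4: 1595 + 624 = 2219
title 5: 2219 + 624 = 2843
title 6: 2843 + 624 = 3467
title 7: 3467 + 624 = 4091
title 8: 4091 + 624 = 4715
title 9: 4715 + 624 = 5339
title 10: 5339 + 624 = 5963
title 11: 5963 + 624 = 6587
title 12: 6587 + 624 = 7211
title 13: 7211 + 624 = 7835
title 14: 7835 + 624 = 8459
title 15: 8459 + 624 = 9083
title 16: 9083 + 624 = 9707
title 17: 9707 + 624 = 10331
title 18: 10331 + 624 = 10955
title 19: 10955 + 624 = 11579
title 20: 11579 + 624 = 12203

347, 971, 1595, 2219, 2843, 3467, 4091, 4715, 5339, 5963, 6587, 7211, 7835, 8459, 9083, 9707, 10331, 10955, 11579, 12203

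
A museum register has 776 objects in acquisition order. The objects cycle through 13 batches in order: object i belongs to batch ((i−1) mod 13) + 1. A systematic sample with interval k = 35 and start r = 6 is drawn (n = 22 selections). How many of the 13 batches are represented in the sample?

Consecutive selections differ by k = 35, so their batch numbers differ by 35 mod 13 = 9.
gcd(35, 13) = 1, so the sample visits 13/1 = 13 distinct residues mod 13.
Start 6 is batch 6; the batches hit are 1, 2, 3, 4, 5, 6, 7, 8, 9, 10, 11, 12, 13.

13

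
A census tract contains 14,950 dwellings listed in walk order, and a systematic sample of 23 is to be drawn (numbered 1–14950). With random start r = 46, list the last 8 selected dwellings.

9796, 10446, 11096, 11746, 12396, 13046, 13696, 14346

k = N/n = 14950/23 = 650
16th selection = 46 + 15×650 = 9796
17th: 9796 + 650 = 10446
18th: 10446 + 650 = 11096
19th: 11096 + 650 = 11746
20th: 11746 + 650 = 12396
21st: 12396 + 650 = 13046
22nd: 13046 + 650 = 13696
23rd: 13696 + 650 = 14346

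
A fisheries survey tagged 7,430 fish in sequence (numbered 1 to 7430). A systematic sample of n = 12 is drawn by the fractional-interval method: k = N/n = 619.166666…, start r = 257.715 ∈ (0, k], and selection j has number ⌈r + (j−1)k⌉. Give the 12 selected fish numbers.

j=1: r + 0k = 257.715 → ⌈·⌉ = 258
j=2: r + 1k = 876.881666… → ⌈·⌉ = 877
j=3: r + 2k = 1496.048333… → ⌈·⌉ = 1497
j=4: r + 3k = 2115.215 → ⌈·⌉ = 2116
j=5: r + 4k = 2734.381666… → ⌈·⌉ = 2735
j=6: r + 5k = 3353.548333… → ⌈·⌉ = 3354
j=7: r + 6k = 3972.715 → ⌈·⌉ = 3973
j=8: r + 7k = 4591.881666… → ⌈·⌉ = 4592
j=9: r + 8k = 5211.048333… → ⌈·⌉ = 5212
j=10: r + 9k = 5830.215 → ⌈·⌉ = 5831
j=11: r + 10k = 6449.381666… → ⌈·⌉ = 6450
j=12: r + 11k = 7068.548333… → ⌈·⌉ = 7069

258, 877, 1497, 2116, 2735, 3354, 3973, 4592, 5212, 5831, 6450, 7069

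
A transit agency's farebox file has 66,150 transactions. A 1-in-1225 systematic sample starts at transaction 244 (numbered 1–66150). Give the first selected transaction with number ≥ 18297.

k = 1225
Steps past start: ⌈(18297 − 244)/1225⌉ = ⌈18053/1225⌉ = 15
Selected transaction: 244 + 15×1225 = 18619

18619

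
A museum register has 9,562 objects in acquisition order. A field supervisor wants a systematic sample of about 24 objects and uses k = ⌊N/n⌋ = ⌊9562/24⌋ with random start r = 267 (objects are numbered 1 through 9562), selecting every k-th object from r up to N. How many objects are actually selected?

24

k = ⌊9562/24⌋ = 398
Achieved size = ⌊(9562 − 267)/398⌋ + 1 = ⌊9295/398⌋ + 1 = 23 + 1 = 24
(last selection: 267 + 23×398 = 9421 ≤ 9562; next would be 9819 > 9562)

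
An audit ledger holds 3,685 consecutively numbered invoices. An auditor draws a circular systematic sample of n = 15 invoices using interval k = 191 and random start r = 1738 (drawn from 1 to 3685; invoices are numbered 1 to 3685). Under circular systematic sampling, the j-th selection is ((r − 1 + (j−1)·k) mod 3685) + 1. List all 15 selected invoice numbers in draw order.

Selection 1: 1738
Selection 2: 1738 + 191 = 1929
Selection 3: 1929 + 191 = 2120
Selection 4: 2120 + 191 = 2311
Selection 5: 2311 + 191 = 2502
Selection 6: 2502 + 191 = 2693
Selection 7: 2693 + 191 = 2884
Selection 8: 2884 + 191 = 3075
Selection 9: 3075 + 191 = 3266
Selection 10: 3266 + 191 = 3457
Selection 11: 3457 + 191 = 3648
Selection 12: 3648 + 191 = 3839 → 3839 − 3685 = 154
Selection 13: 154 + 191 = 345
Selection 14: 345 + 191 = 536
Selection 15: 536 + 191 = 727

1738, 1929, 2120, 2311, 2502, 2693, 2884, 3075, 3266, 3457, 3648, 154, 345, 536, 727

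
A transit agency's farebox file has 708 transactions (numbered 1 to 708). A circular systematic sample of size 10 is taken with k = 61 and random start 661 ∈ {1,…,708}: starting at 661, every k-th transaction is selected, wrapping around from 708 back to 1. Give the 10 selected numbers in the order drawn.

Selection 1: 661
Selection 2: 661 + 61 = 722 → 722 − 708 = 14
Selection 3: 14 + 61 = 75
Selection 4: 75 + 61 = 136
Selection 5: 136 + 61 = 197
Selection 6: 197 + 61 = 258
Selection 7: 258 + 61 = 319
Selection 8: 319 + 61 = 380
Selection 9: 380 + 61 = 441
Selection 10: 441 + 61 = 502

661, 14, 75, 136, 197, 258, 319, 380, 441, 502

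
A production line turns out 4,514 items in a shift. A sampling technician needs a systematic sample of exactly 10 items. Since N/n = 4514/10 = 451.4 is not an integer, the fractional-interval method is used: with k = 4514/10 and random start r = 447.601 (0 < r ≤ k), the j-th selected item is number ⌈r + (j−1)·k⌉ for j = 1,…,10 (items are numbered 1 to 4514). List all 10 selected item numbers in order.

j=1: r + 0k = 447.601 → ⌈·⌉ = 448
j=2: r + 1k = 899.001 → ⌈·⌉ = 900
j=3: r + 2k = 1350.401 → ⌈·⌉ = 1351
j=4: r + 3k = 1801.801 → ⌈·⌉ = 1802
j=5: r + 4k = 2253.201 → ⌈·⌉ = 2254
j=6: r + 5k = 2704.601 → ⌈·⌉ = 2705
j=7: r + 6k = 3156.001 → ⌈·⌉ = 3157
j=8: r + 7k = 3607.401 → ⌈·⌉ = 3608
j=9: r + 8k = 4058.801 → ⌈·⌉ = 4059
j=10: r + 9k = 4510.201 → ⌈·⌉ = 4511

448, 900, 1351, 1802, 2254, 2705, 3157, 3608, 4059, 4511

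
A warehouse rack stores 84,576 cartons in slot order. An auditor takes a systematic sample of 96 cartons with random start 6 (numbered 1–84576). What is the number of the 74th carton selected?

64319

k = 84576/96 = 881
74th selection = r + (74−1)·k = 6 + 73×881 = 6 + 64313 = 64319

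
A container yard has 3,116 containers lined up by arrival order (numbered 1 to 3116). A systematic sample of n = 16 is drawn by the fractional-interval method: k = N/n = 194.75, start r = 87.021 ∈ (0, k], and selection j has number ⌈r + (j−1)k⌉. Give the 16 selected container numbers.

88, 282, 477, 672, 867, 1061, 1256, 1451, 1646, 1840, 2035, 2230, 2425, 2619, 2814, 3009

j=1: r + 0k = 87.021 → ⌈·⌉ = 88
j=2: r + 1k = 281.771 → ⌈·⌉ = 282
j=3: r + 2k = 476.521 → ⌈·⌉ = 477
j=4: r + 3k = 671.271 → ⌈·⌉ = 672
j=5: r + 4k = 866.021 → ⌈·⌉ = 867
j=6: r + 5k = 1060.771 → ⌈·⌉ = 1061
j=7: r + 6k = 1255.521 → ⌈·⌉ = 1256
j=8: r + 7k = 1450.271 → ⌈·⌉ = 1451
j=9: r + 8k = 1645.021 → ⌈·⌉ = 1646
j=10: r + 9k = 1839.771 → ⌈·⌉ = 1840
j=11: r + 10k = 2034.521 → ⌈·⌉ = 2035
j=12: r + 11k = 2229.271 → ⌈·⌉ = 2230
j=13: r + 12k = 2424.021 → ⌈·⌉ = 2425
j=14: r + 13k = 2618.771 → ⌈·⌉ = 2619
j=15: r + 14k = 2813.521 → ⌈·⌉ = 2814
j=16: r + 15k = 3008.271 → ⌈·⌉ = 3009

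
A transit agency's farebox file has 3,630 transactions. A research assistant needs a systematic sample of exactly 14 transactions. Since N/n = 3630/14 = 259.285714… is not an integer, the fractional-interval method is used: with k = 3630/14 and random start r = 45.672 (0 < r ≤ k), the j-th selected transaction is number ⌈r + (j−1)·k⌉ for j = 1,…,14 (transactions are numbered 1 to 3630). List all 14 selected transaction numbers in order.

46, 305, 565, 824, 1083, 1343, 1602, 1861, 2120, 2380, 2639, 2898, 3158, 3417

j=1: r + 0k = 45.672 → ⌈·⌉ = 46
j=2: r + 1k = 304.957714… → ⌈·⌉ = 305
j=3: r + 2k = 564.243428… → ⌈·⌉ = 565
j=4: r + 3k = 823.529142… → ⌈·⌉ = 824
j=5: r + 4k = 1082.814857… → ⌈·⌉ = 1083
j=6: r + 5k = 1342.100571… → ⌈·⌉ = 1343
j=7: r + 6k = 1601.386285… → ⌈·⌉ = 1602
j=8: r + 7k = 1860.672 → ⌈·⌉ = 1861
j=9: r + 8k = 2119.957714… → ⌈·⌉ = 2120
j=10: r + 9k = 2379.243428… → ⌈·⌉ = 2380
j=11: r + 10k = 2638.529142… → ⌈·⌉ = 2639
j=12: r + 11k = 2897.814857… → ⌈·⌉ = 2898
j=13: r + 12k = 3157.100571… → ⌈·⌉ = 3158
j=14: r + 13k = 3416.386285… → ⌈·⌉ = 3417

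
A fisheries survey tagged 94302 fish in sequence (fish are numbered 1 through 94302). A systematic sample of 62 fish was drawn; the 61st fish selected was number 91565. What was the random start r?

k = 94302/62 = 1521
r = 91565 − (61−1)×1521 = 91565 − 91260 = 305

305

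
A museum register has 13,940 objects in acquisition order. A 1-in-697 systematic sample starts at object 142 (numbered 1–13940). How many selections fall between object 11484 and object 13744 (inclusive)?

3

k = 697
First selection ≥ 11484: 142 + ⌈(11484−142)/697⌉·697 = 142 + 17×697 = 11991
Last selection ≤ 13744: 142 + ⌊(13744−142)/697⌋·697 = 142 + 19×697 = 13385
Count = 19 − 17 + 1 = 3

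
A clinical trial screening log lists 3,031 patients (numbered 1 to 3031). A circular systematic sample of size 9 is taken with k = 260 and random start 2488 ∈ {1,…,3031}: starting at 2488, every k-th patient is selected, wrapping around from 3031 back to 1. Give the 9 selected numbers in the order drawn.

Selection 1: 2488
Selection 2: 2488 + 260 = 2748
Selection 3: 2748 + 260 = 3008
Selection 4: 3008 + 260 = 3268 → 3268 − 3031 = 237
Selection 5: 237 + 260 = 497
Selection 6: 497 + 260 = 757
Selection 7: 757 + 260 = 1017
Selection 8: 1017 + 260 = 1277
Selection 9: 1277 + 260 = 1537

2488, 2748, 3008, 237, 497, 757, 1017, 1277, 1537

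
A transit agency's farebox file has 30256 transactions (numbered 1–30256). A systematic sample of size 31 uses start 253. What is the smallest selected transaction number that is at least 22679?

k = 30256/31 = 976
Steps past start: ⌈(22679 − 253)/976⌉ = ⌈22426/976⌉ = 23
Selected transaction: 253 + 23×976 = 22701

22701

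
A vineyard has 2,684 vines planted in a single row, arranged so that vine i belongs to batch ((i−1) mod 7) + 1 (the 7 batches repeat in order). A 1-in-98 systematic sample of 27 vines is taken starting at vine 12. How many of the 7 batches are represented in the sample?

1

Consecutive selections differ by k = 98, so their batch numbers differ by 98 mod 7 = 0.
gcd(98, 7) = 7, so the sample visits 7/7 = 1 distinct residues mod 7.
Start 12 is batch 5; the batches hit are 5.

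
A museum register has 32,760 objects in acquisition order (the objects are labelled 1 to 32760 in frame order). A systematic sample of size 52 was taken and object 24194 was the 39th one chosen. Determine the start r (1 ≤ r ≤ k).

254

k = 32760/52 = 630
r = 24194 − (39−1)×630 = 24194 − 23940 = 254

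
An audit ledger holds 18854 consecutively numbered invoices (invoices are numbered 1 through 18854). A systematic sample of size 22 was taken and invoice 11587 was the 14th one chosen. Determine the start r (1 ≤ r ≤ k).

446

k = 18854/22 = 857
r = 11587 − (14−1)×857 = 11587 − 11141 = 446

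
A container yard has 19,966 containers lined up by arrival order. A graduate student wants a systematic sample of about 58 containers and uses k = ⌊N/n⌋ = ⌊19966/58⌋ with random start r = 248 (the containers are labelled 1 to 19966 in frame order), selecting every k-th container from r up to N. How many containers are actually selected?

k = ⌊19966/58⌋ = 344
Achieved size = ⌊(19966 − 248)/344⌋ + 1 = ⌊19718/344⌋ + 1 = 57 + 1 = 58
(last selection: 248 + 57×344 = 19856 ≤ 19966; next would be 20200 > 19966)

58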